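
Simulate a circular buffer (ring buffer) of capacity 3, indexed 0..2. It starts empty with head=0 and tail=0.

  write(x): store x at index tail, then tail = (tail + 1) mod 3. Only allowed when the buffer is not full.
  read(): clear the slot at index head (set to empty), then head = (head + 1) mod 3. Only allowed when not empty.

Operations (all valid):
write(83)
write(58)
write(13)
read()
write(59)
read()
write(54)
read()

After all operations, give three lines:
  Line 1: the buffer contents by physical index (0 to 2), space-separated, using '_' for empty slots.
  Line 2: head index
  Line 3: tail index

write(83): buf=[83 _ _], head=0, tail=1, size=1
write(58): buf=[83 58 _], head=0, tail=2, size=2
write(13): buf=[83 58 13], head=0, tail=0, size=3
read(): buf=[_ 58 13], head=1, tail=0, size=2
write(59): buf=[59 58 13], head=1, tail=1, size=3
read(): buf=[59 _ 13], head=2, tail=1, size=2
write(54): buf=[59 54 13], head=2, tail=2, size=3
read(): buf=[59 54 _], head=0, tail=2, size=2

Answer: 59 54 _
0
2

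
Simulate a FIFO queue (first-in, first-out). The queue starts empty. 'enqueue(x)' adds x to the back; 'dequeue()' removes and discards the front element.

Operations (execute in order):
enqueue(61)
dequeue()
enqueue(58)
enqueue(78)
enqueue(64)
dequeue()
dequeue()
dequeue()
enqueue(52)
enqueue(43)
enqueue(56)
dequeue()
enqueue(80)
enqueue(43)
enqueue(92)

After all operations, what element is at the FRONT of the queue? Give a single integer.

Answer: 43

Derivation:
enqueue(61): queue = [61]
dequeue(): queue = []
enqueue(58): queue = [58]
enqueue(78): queue = [58, 78]
enqueue(64): queue = [58, 78, 64]
dequeue(): queue = [78, 64]
dequeue(): queue = [64]
dequeue(): queue = []
enqueue(52): queue = [52]
enqueue(43): queue = [52, 43]
enqueue(56): queue = [52, 43, 56]
dequeue(): queue = [43, 56]
enqueue(80): queue = [43, 56, 80]
enqueue(43): queue = [43, 56, 80, 43]
enqueue(92): queue = [43, 56, 80, 43, 92]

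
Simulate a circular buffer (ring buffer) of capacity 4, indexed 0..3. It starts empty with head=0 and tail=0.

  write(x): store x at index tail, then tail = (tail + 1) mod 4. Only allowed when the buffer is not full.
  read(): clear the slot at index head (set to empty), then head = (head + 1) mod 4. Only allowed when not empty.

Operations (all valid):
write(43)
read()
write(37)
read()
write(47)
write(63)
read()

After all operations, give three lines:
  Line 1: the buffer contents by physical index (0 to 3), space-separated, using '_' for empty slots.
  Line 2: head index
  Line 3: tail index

Answer: _ _ _ 63
3
0

Derivation:
write(43): buf=[43 _ _ _], head=0, tail=1, size=1
read(): buf=[_ _ _ _], head=1, tail=1, size=0
write(37): buf=[_ 37 _ _], head=1, tail=2, size=1
read(): buf=[_ _ _ _], head=2, tail=2, size=0
write(47): buf=[_ _ 47 _], head=2, tail=3, size=1
write(63): buf=[_ _ 47 63], head=2, tail=0, size=2
read(): buf=[_ _ _ 63], head=3, tail=0, size=1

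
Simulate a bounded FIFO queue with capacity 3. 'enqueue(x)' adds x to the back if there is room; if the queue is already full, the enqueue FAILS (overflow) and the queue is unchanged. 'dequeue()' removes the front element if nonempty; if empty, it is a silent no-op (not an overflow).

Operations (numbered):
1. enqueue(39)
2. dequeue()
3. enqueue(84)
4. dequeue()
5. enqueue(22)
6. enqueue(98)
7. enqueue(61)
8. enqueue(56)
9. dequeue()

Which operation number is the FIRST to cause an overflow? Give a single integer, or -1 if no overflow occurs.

Answer: 8

Derivation:
1. enqueue(39): size=1
2. dequeue(): size=0
3. enqueue(84): size=1
4. dequeue(): size=0
5. enqueue(22): size=1
6. enqueue(98): size=2
7. enqueue(61): size=3
8. enqueue(56): size=3=cap → OVERFLOW (fail)
9. dequeue(): size=2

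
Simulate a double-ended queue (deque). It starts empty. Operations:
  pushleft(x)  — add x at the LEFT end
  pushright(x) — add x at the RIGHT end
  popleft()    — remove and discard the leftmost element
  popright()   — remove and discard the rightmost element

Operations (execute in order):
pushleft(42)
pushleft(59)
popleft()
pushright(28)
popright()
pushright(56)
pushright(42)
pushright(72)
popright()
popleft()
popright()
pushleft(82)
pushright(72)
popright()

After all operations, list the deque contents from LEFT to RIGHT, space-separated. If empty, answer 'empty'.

pushleft(42): [42]
pushleft(59): [59, 42]
popleft(): [42]
pushright(28): [42, 28]
popright(): [42]
pushright(56): [42, 56]
pushright(42): [42, 56, 42]
pushright(72): [42, 56, 42, 72]
popright(): [42, 56, 42]
popleft(): [56, 42]
popright(): [56]
pushleft(82): [82, 56]
pushright(72): [82, 56, 72]
popright(): [82, 56]

Answer: 82 56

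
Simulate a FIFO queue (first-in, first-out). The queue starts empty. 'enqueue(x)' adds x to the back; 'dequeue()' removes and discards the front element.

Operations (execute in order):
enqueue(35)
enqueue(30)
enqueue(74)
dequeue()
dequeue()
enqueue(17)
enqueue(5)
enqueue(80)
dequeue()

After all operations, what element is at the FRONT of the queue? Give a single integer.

Answer: 17

Derivation:
enqueue(35): queue = [35]
enqueue(30): queue = [35, 30]
enqueue(74): queue = [35, 30, 74]
dequeue(): queue = [30, 74]
dequeue(): queue = [74]
enqueue(17): queue = [74, 17]
enqueue(5): queue = [74, 17, 5]
enqueue(80): queue = [74, 17, 5, 80]
dequeue(): queue = [17, 5, 80]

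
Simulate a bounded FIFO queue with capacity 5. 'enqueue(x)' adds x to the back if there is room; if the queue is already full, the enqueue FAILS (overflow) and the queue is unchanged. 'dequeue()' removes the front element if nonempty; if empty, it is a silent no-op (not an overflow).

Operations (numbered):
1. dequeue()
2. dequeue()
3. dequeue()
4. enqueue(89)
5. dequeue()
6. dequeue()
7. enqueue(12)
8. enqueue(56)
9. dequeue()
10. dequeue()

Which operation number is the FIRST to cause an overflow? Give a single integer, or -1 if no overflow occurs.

1. dequeue(): empty, no-op, size=0
2. dequeue(): empty, no-op, size=0
3. dequeue(): empty, no-op, size=0
4. enqueue(89): size=1
5. dequeue(): size=0
6. dequeue(): empty, no-op, size=0
7. enqueue(12): size=1
8. enqueue(56): size=2
9. dequeue(): size=1
10. dequeue(): size=0

Answer: -1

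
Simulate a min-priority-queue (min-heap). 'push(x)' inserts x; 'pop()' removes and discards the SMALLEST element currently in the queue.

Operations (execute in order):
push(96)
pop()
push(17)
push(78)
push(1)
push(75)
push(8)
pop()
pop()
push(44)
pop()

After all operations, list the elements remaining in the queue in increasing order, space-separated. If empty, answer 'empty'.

push(96): heap contents = [96]
pop() → 96: heap contents = []
push(17): heap contents = [17]
push(78): heap contents = [17, 78]
push(1): heap contents = [1, 17, 78]
push(75): heap contents = [1, 17, 75, 78]
push(8): heap contents = [1, 8, 17, 75, 78]
pop() → 1: heap contents = [8, 17, 75, 78]
pop() → 8: heap contents = [17, 75, 78]
push(44): heap contents = [17, 44, 75, 78]
pop() → 17: heap contents = [44, 75, 78]

Answer: 44 75 78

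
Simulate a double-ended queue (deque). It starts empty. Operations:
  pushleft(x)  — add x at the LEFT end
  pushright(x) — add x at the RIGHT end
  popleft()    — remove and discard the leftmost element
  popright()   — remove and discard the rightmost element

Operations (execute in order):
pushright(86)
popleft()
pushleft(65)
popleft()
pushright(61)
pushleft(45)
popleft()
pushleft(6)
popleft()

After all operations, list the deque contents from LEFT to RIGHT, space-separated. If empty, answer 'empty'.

Answer: 61

Derivation:
pushright(86): [86]
popleft(): []
pushleft(65): [65]
popleft(): []
pushright(61): [61]
pushleft(45): [45, 61]
popleft(): [61]
pushleft(6): [6, 61]
popleft(): [61]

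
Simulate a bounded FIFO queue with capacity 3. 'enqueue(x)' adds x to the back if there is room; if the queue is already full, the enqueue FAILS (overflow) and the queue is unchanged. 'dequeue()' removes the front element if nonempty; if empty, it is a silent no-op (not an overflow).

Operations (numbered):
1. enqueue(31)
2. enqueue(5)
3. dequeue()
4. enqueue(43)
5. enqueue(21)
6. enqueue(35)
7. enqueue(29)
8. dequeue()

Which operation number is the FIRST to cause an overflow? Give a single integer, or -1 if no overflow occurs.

1. enqueue(31): size=1
2. enqueue(5): size=2
3. dequeue(): size=1
4. enqueue(43): size=2
5. enqueue(21): size=3
6. enqueue(35): size=3=cap → OVERFLOW (fail)
7. enqueue(29): size=3=cap → OVERFLOW (fail)
8. dequeue(): size=2

Answer: 6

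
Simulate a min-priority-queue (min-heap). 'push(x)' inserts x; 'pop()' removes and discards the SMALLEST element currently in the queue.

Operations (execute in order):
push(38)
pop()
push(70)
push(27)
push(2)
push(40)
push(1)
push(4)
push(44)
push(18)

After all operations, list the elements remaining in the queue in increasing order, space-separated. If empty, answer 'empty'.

Answer: 1 2 4 18 27 40 44 70

Derivation:
push(38): heap contents = [38]
pop() → 38: heap contents = []
push(70): heap contents = [70]
push(27): heap contents = [27, 70]
push(2): heap contents = [2, 27, 70]
push(40): heap contents = [2, 27, 40, 70]
push(1): heap contents = [1, 2, 27, 40, 70]
push(4): heap contents = [1, 2, 4, 27, 40, 70]
push(44): heap contents = [1, 2, 4, 27, 40, 44, 70]
push(18): heap contents = [1, 2, 4, 18, 27, 40, 44, 70]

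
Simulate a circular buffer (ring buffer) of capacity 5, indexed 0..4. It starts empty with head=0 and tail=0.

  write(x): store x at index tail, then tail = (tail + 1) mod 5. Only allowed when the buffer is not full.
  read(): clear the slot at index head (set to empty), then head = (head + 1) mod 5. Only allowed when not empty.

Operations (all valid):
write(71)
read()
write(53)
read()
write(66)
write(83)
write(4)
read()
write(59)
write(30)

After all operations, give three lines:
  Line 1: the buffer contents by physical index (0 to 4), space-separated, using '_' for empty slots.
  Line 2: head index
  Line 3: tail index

Answer: 59 30 _ 83 4
3
2

Derivation:
write(71): buf=[71 _ _ _ _], head=0, tail=1, size=1
read(): buf=[_ _ _ _ _], head=1, tail=1, size=0
write(53): buf=[_ 53 _ _ _], head=1, tail=2, size=1
read(): buf=[_ _ _ _ _], head=2, tail=2, size=0
write(66): buf=[_ _ 66 _ _], head=2, tail=3, size=1
write(83): buf=[_ _ 66 83 _], head=2, tail=4, size=2
write(4): buf=[_ _ 66 83 4], head=2, tail=0, size=3
read(): buf=[_ _ _ 83 4], head=3, tail=0, size=2
write(59): buf=[59 _ _ 83 4], head=3, tail=1, size=3
write(30): buf=[59 30 _ 83 4], head=3, tail=2, size=4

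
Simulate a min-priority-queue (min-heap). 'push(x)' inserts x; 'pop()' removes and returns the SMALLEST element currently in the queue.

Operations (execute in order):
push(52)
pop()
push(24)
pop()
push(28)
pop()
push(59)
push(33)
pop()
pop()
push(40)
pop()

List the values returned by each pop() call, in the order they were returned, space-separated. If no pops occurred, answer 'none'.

push(52): heap contents = [52]
pop() → 52: heap contents = []
push(24): heap contents = [24]
pop() → 24: heap contents = []
push(28): heap contents = [28]
pop() → 28: heap contents = []
push(59): heap contents = [59]
push(33): heap contents = [33, 59]
pop() → 33: heap contents = [59]
pop() → 59: heap contents = []
push(40): heap contents = [40]
pop() → 40: heap contents = []

Answer: 52 24 28 33 59 40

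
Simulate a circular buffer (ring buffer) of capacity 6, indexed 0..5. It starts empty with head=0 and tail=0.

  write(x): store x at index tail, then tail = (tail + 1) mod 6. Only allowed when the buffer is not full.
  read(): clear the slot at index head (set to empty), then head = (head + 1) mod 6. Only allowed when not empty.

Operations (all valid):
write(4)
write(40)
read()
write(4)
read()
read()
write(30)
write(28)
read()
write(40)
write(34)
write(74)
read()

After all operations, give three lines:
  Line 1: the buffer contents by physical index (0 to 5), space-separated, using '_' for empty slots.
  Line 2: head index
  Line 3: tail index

Answer: 34 74 _ _ _ 40
5
2

Derivation:
write(4): buf=[4 _ _ _ _ _], head=0, tail=1, size=1
write(40): buf=[4 40 _ _ _ _], head=0, tail=2, size=2
read(): buf=[_ 40 _ _ _ _], head=1, tail=2, size=1
write(4): buf=[_ 40 4 _ _ _], head=1, tail=3, size=2
read(): buf=[_ _ 4 _ _ _], head=2, tail=3, size=1
read(): buf=[_ _ _ _ _ _], head=3, tail=3, size=0
write(30): buf=[_ _ _ 30 _ _], head=3, tail=4, size=1
write(28): buf=[_ _ _ 30 28 _], head=3, tail=5, size=2
read(): buf=[_ _ _ _ 28 _], head=4, tail=5, size=1
write(40): buf=[_ _ _ _ 28 40], head=4, tail=0, size=2
write(34): buf=[34 _ _ _ 28 40], head=4, tail=1, size=3
write(74): buf=[34 74 _ _ 28 40], head=4, tail=2, size=4
read(): buf=[34 74 _ _ _ 40], head=5, tail=2, size=3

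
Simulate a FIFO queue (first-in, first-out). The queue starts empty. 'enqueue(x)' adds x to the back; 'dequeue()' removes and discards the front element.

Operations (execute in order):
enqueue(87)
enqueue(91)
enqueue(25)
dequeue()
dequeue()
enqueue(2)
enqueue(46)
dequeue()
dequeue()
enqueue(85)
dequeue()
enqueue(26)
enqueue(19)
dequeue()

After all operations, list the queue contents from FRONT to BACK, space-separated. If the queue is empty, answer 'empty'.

enqueue(87): [87]
enqueue(91): [87, 91]
enqueue(25): [87, 91, 25]
dequeue(): [91, 25]
dequeue(): [25]
enqueue(2): [25, 2]
enqueue(46): [25, 2, 46]
dequeue(): [2, 46]
dequeue(): [46]
enqueue(85): [46, 85]
dequeue(): [85]
enqueue(26): [85, 26]
enqueue(19): [85, 26, 19]
dequeue(): [26, 19]

Answer: 26 19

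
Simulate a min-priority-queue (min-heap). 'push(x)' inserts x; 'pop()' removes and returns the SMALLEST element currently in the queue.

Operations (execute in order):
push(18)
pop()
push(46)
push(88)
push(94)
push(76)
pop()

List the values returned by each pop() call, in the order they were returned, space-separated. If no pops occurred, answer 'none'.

push(18): heap contents = [18]
pop() → 18: heap contents = []
push(46): heap contents = [46]
push(88): heap contents = [46, 88]
push(94): heap contents = [46, 88, 94]
push(76): heap contents = [46, 76, 88, 94]
pop() → 46: heap contents = [76, 88, 94]

Answer: 18 46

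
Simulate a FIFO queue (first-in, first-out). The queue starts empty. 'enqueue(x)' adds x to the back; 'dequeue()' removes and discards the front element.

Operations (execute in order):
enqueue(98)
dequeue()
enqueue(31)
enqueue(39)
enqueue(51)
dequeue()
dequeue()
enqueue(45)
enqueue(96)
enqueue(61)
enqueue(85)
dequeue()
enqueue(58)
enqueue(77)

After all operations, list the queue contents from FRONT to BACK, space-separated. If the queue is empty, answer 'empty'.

Answer: 45 96 61 85 58 77

Derivation:
enqueue(98): [98]
dequeue(): []
enqueue(31): [31]
enqueue(39): [31, 39]
enqueue(51): [31, 39, 51]
dequeue(): [39, 51]
dequeue(): [51]
enqueue(45): [51, 45]
enqueue(96): [51, 45, 96]
enqueue(61): [51, 45, 96, 61]
enqueue(85): [51, 45, 96, 61, 85]
dequeue(): [45, 96, 61, 85]
enqueue(58): [45, 96, 61, 85, 58]
enqueue(77): [45, 96, 61, 85, 58, 77]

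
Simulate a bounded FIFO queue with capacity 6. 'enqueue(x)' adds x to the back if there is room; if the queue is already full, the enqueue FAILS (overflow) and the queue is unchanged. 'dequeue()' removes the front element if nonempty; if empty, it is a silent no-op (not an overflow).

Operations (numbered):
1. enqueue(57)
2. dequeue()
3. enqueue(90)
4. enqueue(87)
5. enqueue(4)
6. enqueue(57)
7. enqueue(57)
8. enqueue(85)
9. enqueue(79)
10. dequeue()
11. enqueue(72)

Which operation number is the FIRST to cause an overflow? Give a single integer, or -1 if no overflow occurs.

Answer: 9

Derivation:
1. enqueue(57): size=1
2. dequeue(): size=0
3. enqueue(90): size=1
4. enqueue(87): size=2
5. enqueue(4): size=3
6. enqueue(57): size=4
7. enqueue(57): size=5
8. enqueue(85): size=6
9. enqueue(79): size=6=cap → OVERFLOW (fail)
10. dequeue(): size=5
11. enqueue(72): size=6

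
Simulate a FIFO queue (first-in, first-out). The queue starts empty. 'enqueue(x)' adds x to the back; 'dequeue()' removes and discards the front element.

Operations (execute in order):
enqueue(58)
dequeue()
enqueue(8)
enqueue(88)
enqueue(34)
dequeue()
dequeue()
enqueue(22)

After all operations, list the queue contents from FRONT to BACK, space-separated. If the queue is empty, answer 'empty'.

enqueue(58): [58]
dequeue(): []
enqueue(8): [8]
enqueue(88): [8, 88]
enqueue(34): [8, 88, 34]
dequeue(): [88, 34]
dequeue(): [34]
enqueue(22): [34, 22]

Answer: 34 22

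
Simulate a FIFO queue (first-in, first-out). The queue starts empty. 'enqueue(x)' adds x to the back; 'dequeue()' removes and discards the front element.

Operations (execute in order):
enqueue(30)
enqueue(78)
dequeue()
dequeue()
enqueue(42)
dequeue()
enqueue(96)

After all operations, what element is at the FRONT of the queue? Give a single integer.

Answer: 96

Derivation:
enqueue(30): queue = [30]
enqueue(78): queue = [30, 78]
dequeue(): queue = [78]
dequeue(): queue = []
enqueue(42): queue = [42]
dequeue(): queue = []
enqueue(96): queue = [96]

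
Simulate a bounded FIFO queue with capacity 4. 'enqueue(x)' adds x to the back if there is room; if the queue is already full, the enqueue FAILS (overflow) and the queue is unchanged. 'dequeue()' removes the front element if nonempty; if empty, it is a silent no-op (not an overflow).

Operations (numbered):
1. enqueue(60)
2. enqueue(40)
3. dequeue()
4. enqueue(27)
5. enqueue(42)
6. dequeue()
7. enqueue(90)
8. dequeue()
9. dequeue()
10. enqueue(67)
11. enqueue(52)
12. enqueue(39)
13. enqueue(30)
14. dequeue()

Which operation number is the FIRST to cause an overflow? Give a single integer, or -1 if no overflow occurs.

Answer: 13

Derivation:
1. enqueue(60): size=1
2. enqueue(40): size=2
3. dequeue(): size=1
4. enqueue(27): size=2
5. enqueue(42): size=3
6. dequeue(): size=2
7. enqueue(90): size=3
8. dequeue(): size=2
9. dequeue(): size=1
10. enqueue(67): size=2
11. enqueue(52): size=3
12. enqueue(39): size=4
13. enqueue(30): size=4=cap → OVERFLOW (fail)
14. dequeue(): size=3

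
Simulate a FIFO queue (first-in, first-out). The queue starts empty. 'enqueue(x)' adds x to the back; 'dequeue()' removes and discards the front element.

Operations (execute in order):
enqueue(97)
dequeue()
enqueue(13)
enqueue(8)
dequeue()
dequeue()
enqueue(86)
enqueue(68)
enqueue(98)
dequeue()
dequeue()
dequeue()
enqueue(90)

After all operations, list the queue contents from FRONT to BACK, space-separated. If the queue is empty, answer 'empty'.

enqueue(97): [97]
dequeue(): []
enqueue(13): [13]
enqueue(8): [13, 8]
dequeue(): [8]
dequeue(): []
enqueue(86): [86]
enqueue(68): [86, 68]
enqueue(98): [86, 68, 98]
dequeue(): [68, 98]
dequeue(): [98]
dequeue(): []
enqueue(90): [90]

Answer: 90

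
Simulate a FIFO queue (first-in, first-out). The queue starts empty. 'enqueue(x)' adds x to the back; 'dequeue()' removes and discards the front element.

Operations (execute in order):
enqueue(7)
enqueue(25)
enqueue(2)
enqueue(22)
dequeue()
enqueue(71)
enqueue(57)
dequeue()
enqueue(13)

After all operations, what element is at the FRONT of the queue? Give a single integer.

Answer: 2

Derivation:
enqueue(7): queue = [7]
enqueue(25): queue = [7, 25]
enqueue(2): queue = [7, 25, 2]
enqueue(22): queue = [7, 25, 2, 22]
dequeue(): queue = [25, 2, 22]
enqueue(71): queue = [25, 2, 22, 71]
enqueue(57): queue = [25, 2, 22, 71, 57]
dequeue(): queue = [2, 22, 71, 57]
enqueue(13): queue = [2, 22, 71, 57, 13]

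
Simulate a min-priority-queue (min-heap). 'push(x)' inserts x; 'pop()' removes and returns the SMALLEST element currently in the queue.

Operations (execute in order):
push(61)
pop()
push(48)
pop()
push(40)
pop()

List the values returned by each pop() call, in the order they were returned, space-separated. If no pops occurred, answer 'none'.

push(61): heap contents = [61]
pop() → 61: heap contents = []
push(48): heap contents = [48]
pop() → 48: heap contents = []
push(40): heap contents = [40]
pop() → 40: heap contents = []

Answer: 61 48 40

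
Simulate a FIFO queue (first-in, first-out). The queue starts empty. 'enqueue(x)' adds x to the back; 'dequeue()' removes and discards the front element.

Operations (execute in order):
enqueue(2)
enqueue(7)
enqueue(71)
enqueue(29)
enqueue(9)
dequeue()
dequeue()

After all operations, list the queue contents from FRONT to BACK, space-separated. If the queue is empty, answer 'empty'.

enqueue(2): [2]
enqueue(7): [2, 7]
enqueue(71): [2, 7, 71]
enqueue(29): [2, 7, 71, 29]
enqueue(9): [2, 7, 71, 29, 9]
dequeue(): [7, 71, 29, 9]
dequeue(): [71, 29, 9]

Answer: 71 29 9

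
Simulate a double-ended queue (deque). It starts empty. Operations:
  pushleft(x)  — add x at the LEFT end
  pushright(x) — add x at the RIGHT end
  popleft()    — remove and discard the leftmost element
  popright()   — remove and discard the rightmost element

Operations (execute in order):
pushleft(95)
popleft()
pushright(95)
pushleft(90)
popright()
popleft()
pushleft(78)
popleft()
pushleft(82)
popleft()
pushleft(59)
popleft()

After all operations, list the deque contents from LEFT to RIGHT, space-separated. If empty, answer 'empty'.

pushleft(95): [95]
popleft(): []
pushright(95): [95]
pushleft(90): [90, 95]
popright(): [90]
popleft(): []
pushleft(78): [78]
popleft(): []
pushleft(82): [82]
popleft(): []
pushleft(59): [59]
popleft(): []

Answer: empty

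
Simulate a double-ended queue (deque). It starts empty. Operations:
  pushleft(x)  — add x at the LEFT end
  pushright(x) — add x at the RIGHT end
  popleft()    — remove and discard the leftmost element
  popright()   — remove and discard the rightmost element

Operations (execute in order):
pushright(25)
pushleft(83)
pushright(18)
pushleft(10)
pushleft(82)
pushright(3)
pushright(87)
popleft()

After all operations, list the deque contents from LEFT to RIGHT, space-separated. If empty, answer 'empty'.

pushright(25): [25]
pushleft(83): [83, 25]
pushright(18): [83, 25, 18]
pushleft(10): [10, 83, 25, 18]
pushleft(82): [82, 10, 83, 25, 18]
pushright(3): [82, 10, 83, 25, 18, 3]
pushright(87): [82, 10, 83, 25, 18, 3, 87]
popleft(): [10, 83, 25, 18, 3, 87]

Answer: 10 83 25 18 3 87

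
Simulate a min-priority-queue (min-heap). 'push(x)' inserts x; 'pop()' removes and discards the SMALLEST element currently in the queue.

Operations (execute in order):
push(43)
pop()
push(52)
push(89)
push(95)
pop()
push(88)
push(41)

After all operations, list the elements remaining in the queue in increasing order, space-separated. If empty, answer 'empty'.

push(43): heap contents = [43]
pop() → 43: heap contents = []
push(52): heap contents = [52]
push(89): heap contents = [52, 89]
push(95): heap contents = [52, 89, 95]
pop() → 52: heap contents = [89, 95]
push(88): heap contents = [88, 89, 95]
push(41): heap contents = [41, 88, 89, 95]

Answer: 41 88 89 95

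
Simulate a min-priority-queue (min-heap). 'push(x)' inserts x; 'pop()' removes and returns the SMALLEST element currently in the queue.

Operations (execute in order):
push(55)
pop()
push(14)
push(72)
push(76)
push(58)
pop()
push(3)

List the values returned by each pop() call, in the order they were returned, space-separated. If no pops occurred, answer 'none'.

Answer: 55 14

Derivation:
push(55): heap contents = [55]
pop() → 55: heap contents = []
push(14): heap contents = [14]
push(72): heap contents = [14, 72]
push(76): heap contents = [14, 72, 76]
push(58): heap contents = [14, 58, 72, 76]
pop() → 14: heap contents = [58, 72, 76]
push(3): heap contents = [3, 58, 72, 76]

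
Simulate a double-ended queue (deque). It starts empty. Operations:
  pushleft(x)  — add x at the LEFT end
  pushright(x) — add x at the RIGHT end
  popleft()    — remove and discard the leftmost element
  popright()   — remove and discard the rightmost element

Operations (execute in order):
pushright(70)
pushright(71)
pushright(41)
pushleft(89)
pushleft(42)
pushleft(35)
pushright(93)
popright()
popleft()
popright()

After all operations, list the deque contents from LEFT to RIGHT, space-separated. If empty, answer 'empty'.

Answer: 42 89 70 71

Derivation:
pushright(70): [70]
pushright(71): [70, 71]
pushright(41): [70, 71, 41]
pushleft(89): [89, 70, 71, 41]
pushleft(42): [42, 89, 70, 71, 41]
pushleft(35): [35, 42, 89, 70, 71, 41]
pushright(93): [35, 42, 89, 70, 71, 41, 93]
popright(): [35, 42, 89, 70, 71, 41]
popleft(): [42, 89, 70, 71, 41]
popright(): [42, 89, 70, 71]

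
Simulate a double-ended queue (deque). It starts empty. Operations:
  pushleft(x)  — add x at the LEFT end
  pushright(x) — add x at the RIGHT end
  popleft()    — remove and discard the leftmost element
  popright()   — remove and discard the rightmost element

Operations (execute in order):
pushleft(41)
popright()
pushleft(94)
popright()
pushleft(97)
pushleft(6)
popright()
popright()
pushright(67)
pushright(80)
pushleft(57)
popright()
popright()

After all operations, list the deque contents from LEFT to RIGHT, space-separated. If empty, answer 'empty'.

Answer: 57

Derivation:
pushleft(41): [41]
popright(): []
pushleft(94): [94]
popright(): []
pushleft(97): [97]
pushleft(6): [6, 97]
popright(): [6]
popright(): []
pushright(67): [67]
pushright(80): [67, 80]
pushleft(57): [57, 67, 80]
popright(): [57, 67]
popright(): [57]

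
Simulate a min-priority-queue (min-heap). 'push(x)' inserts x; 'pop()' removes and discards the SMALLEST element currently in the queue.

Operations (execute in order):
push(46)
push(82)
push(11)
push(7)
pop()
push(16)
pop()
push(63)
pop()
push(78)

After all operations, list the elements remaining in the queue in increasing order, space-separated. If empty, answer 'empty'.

Answer: 46 63 78 82

Derivation:
push(46): heap contents = [46]
push(82): heap contents = [46, 82]
push(11): heap contents = [11, 46, 82]
push(7): heap contents = [7, 11, 46, 82]
pop() → 7: heap contents = [11, 46, 82]
push(16): heap contents = [11, 16, 46, 82]
pop() → 11: heap contents = [16, 46, 82]
push(63): heap contents = [16, 46, 63, 82]
pop() → 16: heap contents = [46, 63, 82]
push(78): heap contents = [46, 63, 78, 82]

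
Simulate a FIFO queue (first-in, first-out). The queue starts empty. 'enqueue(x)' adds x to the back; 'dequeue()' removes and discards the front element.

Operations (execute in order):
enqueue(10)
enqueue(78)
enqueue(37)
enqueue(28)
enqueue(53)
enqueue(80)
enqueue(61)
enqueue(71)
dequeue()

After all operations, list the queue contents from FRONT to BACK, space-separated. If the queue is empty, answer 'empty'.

Answer: 78 37 28 53 80 61 71

Derivation:
enqueue(10): [10]
enqueue(78): [10, 78]
enqueue(37): [10, 78, 37]
enqueue(28): [10, 78, 37, 28]
enqueue(53): [10, 78, 37, 28, 53]
enqueue(80): [10, 78, 37, 28, 53, 80]
enqueue(61): [10, 78, 37, 28, 53, 80, 61]
enqueue(71): [10, 78, 37, 28, 53, 80, 61, 71]
dequeue(): [78, 37, 28, 53, 80, 61, 71]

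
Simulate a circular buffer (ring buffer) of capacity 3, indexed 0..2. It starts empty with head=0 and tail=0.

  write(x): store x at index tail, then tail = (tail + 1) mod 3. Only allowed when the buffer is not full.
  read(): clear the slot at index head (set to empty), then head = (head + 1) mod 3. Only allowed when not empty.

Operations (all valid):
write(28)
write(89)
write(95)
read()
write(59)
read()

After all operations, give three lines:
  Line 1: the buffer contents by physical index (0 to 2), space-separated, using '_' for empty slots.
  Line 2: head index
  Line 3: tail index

Answer: 59 _ 95
2
1

Derivation:
write(28): buf=[28 _ _], head=0, tail=1, size=1
write(89): buf=[28 89 _], head=0, tail=2, size=2
write(95): buf=[28 89 95], head=0, tail=0, size=3
read(): buf=[_ 89 95], head=1, tail=0, size=2
write(59): buf=[59 89 95], head=1, tail=1, size=3
read(): buf=[59 _ 95], head=2, tail=1, size=2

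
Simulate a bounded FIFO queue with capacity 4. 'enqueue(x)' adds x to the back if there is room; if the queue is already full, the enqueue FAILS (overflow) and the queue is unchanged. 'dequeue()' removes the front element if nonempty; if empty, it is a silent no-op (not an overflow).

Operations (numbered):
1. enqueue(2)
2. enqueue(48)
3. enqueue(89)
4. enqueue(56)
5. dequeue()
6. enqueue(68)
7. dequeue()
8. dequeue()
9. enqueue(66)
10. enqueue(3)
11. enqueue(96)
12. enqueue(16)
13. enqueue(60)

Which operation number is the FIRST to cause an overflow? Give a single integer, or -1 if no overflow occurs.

Answer: 11

Derivation:
1. enqueue(2): size=1
2. enqueue(48): size=2
3. enqueue(89): size=3
4. enqueue(56): size=4
5. dequeue(): size=3
6. enqueue(68): size=4
7. dequeue(): size=3
8. dequeue(): size=2
9. enqueue(66): size=3
10. enqueue(3): size=4
11. enqueue(96): size=4=cap → OVERFLOW (fail)
12. enqueue(16): size=4=cap → OVERFLOW (fail)
13. enqueue(60): size=4=cap → OVERFLOW (fail)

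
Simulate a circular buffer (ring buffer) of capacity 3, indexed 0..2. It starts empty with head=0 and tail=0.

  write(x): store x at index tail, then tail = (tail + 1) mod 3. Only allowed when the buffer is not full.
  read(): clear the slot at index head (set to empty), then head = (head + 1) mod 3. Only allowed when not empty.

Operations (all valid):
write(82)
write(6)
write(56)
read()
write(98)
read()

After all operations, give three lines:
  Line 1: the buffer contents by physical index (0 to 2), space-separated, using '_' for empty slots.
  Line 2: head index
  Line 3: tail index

write(82): buf=[82 _ _], head=0, tail=1, size=1
write(6): buf=[82 6 _], head=0, tail=2, size=2
write(56): buf=[82 6 56], head=0, tail=0, size=3
read(): buf=[_ 6 56], head=1, tail=0, size=2
write(98): buf=[98 6 56], head=1, tail=1, size=3
read(): buf=[98 _ 56], head=2, tail=1, size=2

Answer: 98 _ 56
2
1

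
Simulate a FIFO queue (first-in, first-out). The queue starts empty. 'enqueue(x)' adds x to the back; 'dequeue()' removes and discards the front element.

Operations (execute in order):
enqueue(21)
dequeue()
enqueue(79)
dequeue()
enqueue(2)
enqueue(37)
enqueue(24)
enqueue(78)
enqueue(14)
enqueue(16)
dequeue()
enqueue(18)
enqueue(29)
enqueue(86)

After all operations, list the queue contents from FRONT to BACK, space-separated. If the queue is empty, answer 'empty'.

enqueue(21): [21]
dequeue(): []
enqueue(79): [79]
dequeue(): []
enqueue(2): [2]
enqueue(37): [2, 37]
enqueue(24): [2, 37, 24]
enqueue(78): [2, 37, 24, 78]
enqueue(14): [2, 37, 24, 78, 14]
enqueue(16): [2, 37, 24, 78, 14, 16]
dequeue(): [37, 24, 78, 14, 16]
enqueue(18): [37, 24, 78, 14, 16, 18]
enqueue(29): [37, 24, 78, 14, 16, 18, 29]
enqueue(86): [37, 24, 78, 14, 16, 18, 29, 86]

Answer: 37 24 78 14 16 18 29 86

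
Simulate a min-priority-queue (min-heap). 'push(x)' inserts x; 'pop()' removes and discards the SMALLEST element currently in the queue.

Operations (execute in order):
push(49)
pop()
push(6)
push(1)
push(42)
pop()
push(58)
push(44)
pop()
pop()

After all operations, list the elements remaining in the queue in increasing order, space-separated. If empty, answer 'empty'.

Answer: 44 58

Derivation:
push(49): heap contents = [49]
pop() → 49: heap contents = []
push(6): heap contents = [6]
push(1): heap contents = [1, 6]
push(42): heap contents = [1, 6, 42]
pop() → 1: heap contents = [6, 42]
push(58): heap contents = [6, 42, 58]
push(44): heap contents = [6, 42, 44, 58]
pop() → 6: heap contents = [42, 44, 58]
pop() → 42: heap contents = [44, 58]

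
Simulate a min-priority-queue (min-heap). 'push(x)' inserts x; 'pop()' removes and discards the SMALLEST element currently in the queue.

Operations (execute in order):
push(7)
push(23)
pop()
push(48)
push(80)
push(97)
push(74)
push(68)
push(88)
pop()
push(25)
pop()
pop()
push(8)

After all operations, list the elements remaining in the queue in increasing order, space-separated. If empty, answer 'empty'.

Answer: 8 68 74 80 88 97

Derivation:
push(7): heap contents = [7]
push(23): heap contents = [7, 23]
pop() → 7: heap contents = [23]
push(48): heap contents = [23, 48]
push(80): heap contents = [23, 48, 80]
push(97): heap contents = [23, 48, 80, 97]
push(74): heap contents = [23, 48, 74, 80, 97]
push(68): heap contents = [23, 48, 68, 74, 80, 97]
push(88): heap contents = [23, 48, 68, 74, 80, 88, 97]
pop() → 23: heap contents = [48, 68, 74, 80, 88, 97]
push(25): heap contents = [25, 48, 68, 74, 80, 88, 97]
pop() → 25: heap contents = [48, 68, 74, 80, 88, 97]
pop() → 48: heap contents = [68, 74, 80, 88, 97]
push(8): heap contents = [8, 68, 74, 80, 88, 97]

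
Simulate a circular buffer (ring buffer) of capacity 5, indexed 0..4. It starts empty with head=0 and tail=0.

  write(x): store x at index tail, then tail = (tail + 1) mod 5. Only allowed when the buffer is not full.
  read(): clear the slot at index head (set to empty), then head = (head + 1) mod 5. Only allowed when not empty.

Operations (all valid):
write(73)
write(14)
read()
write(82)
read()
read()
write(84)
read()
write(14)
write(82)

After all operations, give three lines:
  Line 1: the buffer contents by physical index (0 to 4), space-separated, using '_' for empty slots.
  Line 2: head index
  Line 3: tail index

write(73): buf=[73 _ _ _ _], head=0, tail=1, size=1
write(14): buf=[73 14 _ _ _], head=0, tail=2, size=2
read(): buf=[_ 14 _ _ _], head=1, tail=2, size=1
write(82): buf=[_ 14 82 _ _], head=1, tail=3, size=2
read(): buf=[_ _ 82 _ _], head=2, tail=3, size=1
read(): buf=[_ _ _ _ _], head=3, tail=3, size=0
write(84): buf=[_ _ _ 84 _], head=3, tail=4, size=1
read(): buf=[_ _ _ _ _], head=4, tail=4, size=0
write(14): buf=[_ _ _ _ 14], head=4, tail=0, size=1
write(82): buf=[82 _ _ _ 14], head=4, tail=1, size=2

Answer: 82 _ _ _ 14
4
1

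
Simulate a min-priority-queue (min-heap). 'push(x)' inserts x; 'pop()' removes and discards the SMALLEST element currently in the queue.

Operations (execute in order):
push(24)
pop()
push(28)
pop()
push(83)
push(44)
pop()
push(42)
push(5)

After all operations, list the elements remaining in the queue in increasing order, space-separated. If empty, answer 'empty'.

Answer: 5 42 83

Derivation:
push(24): heap contents = [24]
pop() → 24: heap contents = []
push(28): heap contents = [28]
pop() → 28: heap contents = []
push(83): heap contents = [83]
push(44): heap contents = [44, 83]
pop() → 44: heap contents = [83]
push(42): heap contents = [42, 83]
push(5): heap contents = [5, 42, 83]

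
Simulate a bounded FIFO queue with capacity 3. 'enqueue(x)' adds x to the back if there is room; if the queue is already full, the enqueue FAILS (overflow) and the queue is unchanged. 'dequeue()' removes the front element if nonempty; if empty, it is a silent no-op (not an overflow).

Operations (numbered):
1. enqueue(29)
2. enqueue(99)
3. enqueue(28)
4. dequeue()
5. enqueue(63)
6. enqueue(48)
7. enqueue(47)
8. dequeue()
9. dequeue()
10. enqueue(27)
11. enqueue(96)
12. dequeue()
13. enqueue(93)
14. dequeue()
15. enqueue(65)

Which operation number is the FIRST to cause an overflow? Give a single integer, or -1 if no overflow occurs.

Answer: 6

Derivation:
1. enqueue(29): size=1
2. enqueue(99): size=2
3. enqueue(28): size=3
4. dequeue(): size=2
5. enqueue(63): size=3
6. enqueue(48): size=3=cap → OVERFLOW (fail)
7. enqueue(47): size=3=cap → OVERFLOW (fail)
8. dequeue(): size=2
9. dequeue(): size=1
10. enqueue(27): size=2
11. enqueue(96): size=3
12. dequeue(): size=2
13. enqueue(93): size=3
14. dequeue(): size=2
15. enqueue(65): size=3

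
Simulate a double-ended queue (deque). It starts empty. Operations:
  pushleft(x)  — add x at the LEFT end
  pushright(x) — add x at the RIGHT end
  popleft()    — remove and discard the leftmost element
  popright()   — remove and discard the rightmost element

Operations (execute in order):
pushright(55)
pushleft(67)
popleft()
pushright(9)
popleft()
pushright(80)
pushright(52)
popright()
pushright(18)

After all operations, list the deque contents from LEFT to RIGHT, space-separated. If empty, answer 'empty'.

pushright(55): [55]
pushleft(67): [67, 55]
popleft(): [55]
pushright(9): [55, 9]
popleft(): [9]
pushright(80): [9, 80]
pushright(52): [9, 80, 52]
popright(): [9, 80]
pushright(18): [9, 80, 18]

Answer: 9 80 18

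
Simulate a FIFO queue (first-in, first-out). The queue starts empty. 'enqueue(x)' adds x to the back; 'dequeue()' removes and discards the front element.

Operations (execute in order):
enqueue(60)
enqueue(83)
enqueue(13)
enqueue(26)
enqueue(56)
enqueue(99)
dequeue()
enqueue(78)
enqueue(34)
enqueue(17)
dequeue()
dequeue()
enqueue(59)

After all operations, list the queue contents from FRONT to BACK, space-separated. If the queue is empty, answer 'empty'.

enqueue(60): [60]
enqueue(83): [60, 83]
enqueue(13): [60, 83, 13]
enqueue(26): [60, 83, 13, 26]
enqueue(56): [60, 83, 13, 26, 56]
enqueue(99): [60, 83, 13, 26, 56, 99]
dequeue(): [83, 13, 26, 56, 99]
enqueue(78): [83, 13, 26, 56, 99, 78]
enqueue(34): [83, 13, 26, 56, 99, 78, 34]
enqueue(17): [83, 13, 26, 56, 99, 78, 34, 17]
dequeue(): [13, 26, 56, 99, 78, 34, 17]
dequeue(): [26, 56, 99, 78, 34, 17]
enqueue(59): [26, 56, 99, 78, 34, 17, 59]

Answer: 26 56 99 78 34 17 59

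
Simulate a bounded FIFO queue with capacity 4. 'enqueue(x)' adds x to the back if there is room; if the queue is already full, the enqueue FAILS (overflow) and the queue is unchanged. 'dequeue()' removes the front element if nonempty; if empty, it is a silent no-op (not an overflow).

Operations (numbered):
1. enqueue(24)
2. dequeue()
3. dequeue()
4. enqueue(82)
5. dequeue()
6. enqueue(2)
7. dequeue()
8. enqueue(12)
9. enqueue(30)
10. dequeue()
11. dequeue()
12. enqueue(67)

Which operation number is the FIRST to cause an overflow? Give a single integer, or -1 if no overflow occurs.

1. enqueue(24): size=1
2. dequeue(): size=0
3. dequeue(): empty, no-op, size=0
4. enqueue(82): size=1
5. dequeue(): size=0
6. enqueue(2): size=1
7. dequeue(): size=0
8. enqueue(12): size=1
9. enqueue(30): size=2
10. dequeue(): size=1
11. dequeue(): size=0
12. enqueue(67): size=1

Answer: -1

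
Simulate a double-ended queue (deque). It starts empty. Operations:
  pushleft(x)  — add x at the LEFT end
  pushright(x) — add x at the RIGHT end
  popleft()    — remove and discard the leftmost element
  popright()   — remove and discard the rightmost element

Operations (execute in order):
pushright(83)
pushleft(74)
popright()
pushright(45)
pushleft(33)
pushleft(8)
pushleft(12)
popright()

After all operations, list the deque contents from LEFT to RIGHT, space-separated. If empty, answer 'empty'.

Answer: 12 8 33 74

Derivation:
pushright(83): [83]
pushleft(74): [74, 83]
popright(): [74]
pushright(45): [74, 45]
pushleft(33): [33, 74, 45]
pushleft(8): [8, 33, 74, 45]
pushleft(12): [12, 8, 33, 74, 45]
popright(): [12, 8, 33, 74]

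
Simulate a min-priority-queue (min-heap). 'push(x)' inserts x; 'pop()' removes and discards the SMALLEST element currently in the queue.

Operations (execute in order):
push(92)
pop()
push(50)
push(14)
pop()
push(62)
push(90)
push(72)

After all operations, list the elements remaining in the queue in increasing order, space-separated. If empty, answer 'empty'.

Answer: 50 62 72 90

Derivation:
push(92): heap contents = [92]
pop() → 92: heap contents = []
push(50): heap contents = [50]
push(14): heap contents = [14, 50]
pop() → 14: heap contents = [50]
push(62): heap contents = [50, 62]
push(90): heap contents = [50, 62, 90]
push(72): heap contents = [50, 62, 72, 90]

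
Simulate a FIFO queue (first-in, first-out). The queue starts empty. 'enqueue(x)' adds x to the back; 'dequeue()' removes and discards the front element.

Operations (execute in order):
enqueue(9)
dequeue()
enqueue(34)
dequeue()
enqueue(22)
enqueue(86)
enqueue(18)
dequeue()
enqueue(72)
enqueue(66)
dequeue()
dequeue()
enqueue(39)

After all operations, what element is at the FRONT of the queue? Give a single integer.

Answer: 72

Derivation:
enqueue(9): queue = [9]
dequeue(): queue = []
enqueue(34): queue = [34]
dequeue(): queue = []
enqueue(22): queue = [22]
enqueue(86): queue = [22, 86]
enqueue(18): queue = [22, 86, 18]
dequeue(): queue = [86, 18]
enqueue(72): queue = [86, 18, 72]
enqueue(66): queue = [86, 18, 72, 66]
dequeue(): queue = [18, 72, 66]
dequeue(): queue = [72, 66]
enqueue(39): queue = [72, 66, 39]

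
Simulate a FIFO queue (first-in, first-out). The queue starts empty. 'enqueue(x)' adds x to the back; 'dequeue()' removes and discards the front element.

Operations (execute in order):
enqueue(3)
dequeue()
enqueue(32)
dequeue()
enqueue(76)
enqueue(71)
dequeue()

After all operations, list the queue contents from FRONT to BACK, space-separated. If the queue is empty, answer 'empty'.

enqueue(3): [3]
dequeue(): []
enqueue(32): [32]
dequeue(): []
enqueue(76): [76]
enqueue(71): [76, 71]
dequeue(): [71]

Answer: 71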